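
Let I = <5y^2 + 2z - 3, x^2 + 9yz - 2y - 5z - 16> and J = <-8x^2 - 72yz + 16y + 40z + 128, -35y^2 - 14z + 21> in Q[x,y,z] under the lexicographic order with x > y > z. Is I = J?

Yes, the ideals are equal.

Since reduced Gröbner bases are canonical representatives of ideals under a given ordering, it suffices to compute and compare them.
Buchberger on the first generating set:
f_1 = 5y^2 + 2z - 3, LT = y^2.
f_2 = x^2 + 9yz - 2y - 5z - 16, LT = x^2.

S(f_1,f_2): leading monomials are coprime, so the S-polynomial reduces to 0 (Buchberger's first criterion).
Every S-polynomial of the final basis reduces to 0, so we have a Gröbner basis.
Inter-reduce: drop elements whose leading term is divisible by another's, tail-reduce, and make monic.
Reduced Gröbner basis: {x^2 + 9yz - 2y - 5z - 16, y^2 + 2/5z - 3/5}.

Buchberger on the second generating set:
h_1 = -8x^2 - 72yz + 16y + 40z + 128, LT = x^2.
h_2 = -35y^2 - 14z + 21, LT = y^2.

S(h_1,h_2): leading monomials are coprime, so the S-polynomial reduces to 0 (Buchberger's first criterion).
Every S-polynomial of the final basis reduces to 0, so we have a Gröbner basis.
Inter-reduce: drop elements whose leading term is divisible by another's, tail-reduce, and make monic.
Reduced Gröbner basis: {x^2 + 9yz - 2y - 5z - 16, y^2 + 2/5z - 3/5}.

The two bases agree; hence the ideals are identical.
The same test decides containment: I ⊆ J iff every generator of I reduces to 0 modulo a Gröbner basis of J.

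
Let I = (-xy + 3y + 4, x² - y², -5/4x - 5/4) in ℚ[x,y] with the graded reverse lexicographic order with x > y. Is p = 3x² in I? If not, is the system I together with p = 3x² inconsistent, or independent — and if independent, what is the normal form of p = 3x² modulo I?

Adjoining 3x² makes the ideal the whole ring: the system is inconsistent.

First compute the reduced Gröbner basis of I by Buchberger's algorithm.
f_1 = -xy + 3y + 4, LT = xy.
f_2 = x² - y², LT = x².
f_3 = -5/4x - 5/4, LT = x.

S(f_1,f_2): lcm = x²y. S = y³ - 3xy - 4x.
  leading term y³: no divisor's leading term divides it; move y³ to the remainder.
  leading term xy: subtract (3)·f_1 from -3xy - 4x → -4x - 9y - 12
  leading term x: subtract (16/5)·f_3 from -4x - 9y - 12 → -9y - 8
  leading term y: no divisor's leading term divides it; move -9y to the remainder.
  leading term 1: no divisor's leading term divides it; move -8 to the remainder.
  remainder y³ - 9y - 8 ≠ 0; add h_4 = y³ - 9y - 8 to the basis.

S(f_1,f_3): lcm = xy. S = -4y - 4.
  leading term y: no divisor's leading term divides it; move -4y to the remainder.
  leading term 1: no divisor's leading term divides it; move -4 to the remainder.
  remainder -4y - 4 ≠ 0; add h_5 = -4y - 4 to the basis.

S(f_2,f_3): lcm = x². S = -y² - x.
  leading term y²: subtract (¼y)·h_5 from -y² - x → -x + y
  leading term x: subtract (⅘)·f_3 from -x + y → y + 1
  leading term y: subtract (-¼)·h_5 from y + 1 → 0
  remainder 0.

S(f_1,h_4): lcm = xy³. S = -3y³ + 9xy - 4y² + 8x.
  leading term y³: subtract (-3)·h_4 from -3y³ + 9xy - 4y² + 8x → 9xy - 4y² + 8x - 27y - 24
  leading term xy: subtract (-9)·f_1 from 9xy - 4y² + 8x - 27y - 24 → -4y² + 8x + 12
  leading term y²: subtract (y)·h_5 from -4y² + 8x + 12 → 8x + 4y + 12
  leading term x: subtract (-32/5)·f_3 from 8x + 4y + 12 → 4y + 4
  leading term y: subtract (-1)·h_5 from 4y + 4 → 0
  remainder 0.

S(f_2,h_4): leading monomials are coprime, so the S-polynomial reduces to 0 (Buchberger's first criterion).
S(f_3,h_4): leading monomials are coprime, so the S-polynomial reduces to 0 (Buchberger's first criterion).
S(f_1,h_5): lcm = xy. S = -x - 3y - 4.
  leading term x: subtract (⅘)·f_3 from -x - 3y - 4 → -3y - 3
  leading term y: subtract (¾)·h_5 from -3y - 3 → 0
  remainder 0.

S(f_2,h_5): leading monomials are coprime, so the S-polynomial reduces to 0 (Buchberger's first criterion).
S(f_3,h_5): leading monomials are coprime, so the S-polynomial reduces to 0 (Buchberger's first criterion).
S(h_4,h_5): lcm = y³. S = -y² - 9y - 8.
  leading term y²: subtract (¼y)·h_5 from -y² - 9y - 8 → -8y - 8
  leading term y: subtract (2)·h_5 from -8y - 8 → 0
  remainder 0.

Every S-polynomial of the final basis reduces to 0, so we have a Gröbner basis.
Inter-reduce: drop elements whose leading term is divisible by another's, tail-reduce, and make monic.
Reduced Gröbner basis: {x + 1, y + 1}.
Label its elements g_1 = x + 1, g_2 = y + 1.

Reduce p = 3x² modulo G:
  leading term x²: subtract (3x)·g_1 from 3x² → -3x
  leading term x: subtract (-3)·g_1 from -3x → 3
  leading term 1: no divisor's leading term divides it; move 3 to the remainder.
  normal form = 3.
The normal form is nonzero, so p ∉ I. Since p minus its normal form lies in I, I + (p) = I + (r) where r = 3; decide whether this ideal is the whole ring.
Here r = 3 is a nonzero constant, hence a unit: 1 ∈ I + (p), the Gröbner basis of I + (p) is {1}, and the enlarged system has no common solution — adjoining p is inconsistent.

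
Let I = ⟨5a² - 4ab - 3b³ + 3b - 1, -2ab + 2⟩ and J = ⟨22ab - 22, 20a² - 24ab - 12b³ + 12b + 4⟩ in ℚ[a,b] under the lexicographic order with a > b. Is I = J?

Yes, the ideals are equal.

For a fixed monomial order, each ideal has a unique reduced Gröbner basis; comparing bases decides equality.
Buchberger on the first generating set:
f_1 = 5a² - 4ab - 3b³ + 3b - 1, LT = a².
f_2 = -2ab + 2, LT = ab.

S(f_1,f_2): lcm = a²b. S = -⅘ab² + a - ⅗b⁴ + ⅗b² - ⅕b.
  reduce S modulo (f_1, f_2):
  remainder a - ⅗b⁴ + ⅗b² - b ≠ 0; add g_3 = a - ⅗b⁴ + ⅗b² - b to the basis.

S(f_2,g_3): lcm = ab. S = ⅗b⁵ - ⅗b³ + b² - 1.
  reduce S modulo (f_1, f_2, g_3):
  remainder ⅗b⁵ - ⅗b³ + b² - 1 ≠ 0; add g_4 = ⅗b⁵ - ⅗b³ + b² - 1 to the basis.

The other S-polynomials (S(f_1,g_3), S(f_1,g_4), S(f_2,g_4), S(g_3,g_4)) all reduce to 0 modulo the current basis, so we have a Gröbner basis.
Inter-reduce: drop elements whose leading term is divisible by another's, tail-reduce, and make monic.
Reduced Gröbner basis: {a - ⅗b⁴ + ⅗b² - b, b⁵ - b³ + 5/3b² - 5/3}.

Buchberger on the second generating set:
h_1 = 22ab - 22, LT = ab.
h_2 = 20a² - 24ab - 12b³ + 12b + 4, LT = a².

S(h_1,h_2): lcm = a²b. S = 6/5ab² - a + ⅗b⁴ - ⅗b² - ⅕b.
  reduce S modulo (h_1, h_2):
  remainder -a + ⅗b⁴ - ⅗b² + b ≠ 0; add k_3 = -a + ⅗b⁴ - ⅗b² + b to the basis.

S(h_1,k_3): lcm = ab. S = ⅗b⁵ - ⅗b³ + b² - 1.
  reduce S modulo (h_1, h_2, k_3):
  remainder ⅗b⁵ - ⅗b³ + b² - 1 ≠ 0; add k_4 = ⅗b⁵ - ⅗b³ + b² - 1 to the basis.

The other S-polynomials (S(h_2,k_3), S(h_1,k_4), S(h_2,k_4), S(k_3,k_4)) all reduce to 0 modulo the current basis, so we have a Gröbner basis.
Inter-reduce: drop elements whose leading term is divisible by another's, tail-reduce, and make monic.
Reduced Gröbner basis: {a - ⅗b⁴ + ⅗b² - b, b⁵ - b³ + 5/3b² - 5/3}.

These coincide, so the ideals are equal.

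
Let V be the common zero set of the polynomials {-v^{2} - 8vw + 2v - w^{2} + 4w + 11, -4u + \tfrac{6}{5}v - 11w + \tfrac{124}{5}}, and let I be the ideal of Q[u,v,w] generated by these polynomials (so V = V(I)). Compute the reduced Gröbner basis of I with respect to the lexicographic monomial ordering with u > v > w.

f_1 = -v^{2} - 8vw + 2v - w^{2} + 4w + 11, LT = v^{2}.
f_2 = -4u + \tfrac{6}{5}v - 11w + \tfrac{124}{5}, LT = u.

The S-polynomials (S(f_1,f_2)) all reduce to 0 modulo the current basis, so we have a Gröbner basis.

G = {u - \tfrac{3}{10}v + \tfrac{11}{4}w - \tfrac{31}{5}, v^{2} + 8vw - 2v + w^{2} - 4w - 11}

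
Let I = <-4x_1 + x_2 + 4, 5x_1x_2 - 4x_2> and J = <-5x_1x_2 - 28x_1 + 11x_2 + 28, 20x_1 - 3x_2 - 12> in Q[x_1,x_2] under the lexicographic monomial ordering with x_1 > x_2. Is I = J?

No, the ideals differ.

For a fixed monomial order, each ideal has a unique reduced Gröbner basis; comparing bases decides equality.
Buchberger on the first generating set:
f_1 = -4x_1 + x_2 + 4, LT = x_1.
f_2 = 5x_1x_2 - 4x_2, LT = x_1x_2.

S(f_1,f_2): lcm = x_1x_2. S = -1/4x_2^2 - 1/5x_2.
  reduce S modulo (f_1, f_2):
  remainder -1/4x_2^2 - 1/5x_2 ≠ 0; add g_3 = -1/4x_2^2 - 1/5x_2 to the basis.

The other S-polynomials (S(f_1,g_3), S(f_2,g_3)) all reduce to 0 modulo the current basis, so we have a Gröbner basis.
Inter-reduce: drop elements whose leading term is divisible by another's, tail-reduce, and make monic.
Reduced Gröbner basis: {x_1 - 1/4x_2 - 1, x_2^2 + 4/5x_2}.

Buchberger on the second generating set:
h_1 = -5x_1x_2 - 28x_1 + 11x_2 + 28, LT = x_1x_2.
h_2 = 20x_1 - 3x_2 - 12, LT = x_1.

S(h_1,h_2): lcm = x_1x_2. S = 28/5x_1 + 3/20x_2^2 - 8/5x_2 - 28/5.
  reduce S modulo (h_1, h_2):
  remainder 3/20x_2^2 - 19/25x_2 - 56/25 ≠ 0; add k_3 = 3/20x_2^2 - 19/25x_2 - 56/25 to the basis.

The other S-polynomials (S(h_1,k_3), S(h_2,k_3)) all reduce to 0 modulo the current basis, so we have a Gröbner basis.
Inter-reduce: drop elements whose leading term is divisible by another's, tail-reduce, and make monic.
Reduced Gröbner basis: {x_1 - 3/20x_2 - 3/5, x_2^2 - 76/15x_2 - 224/15}.

Since the reduced bases disagree, the two ideals are not the same.
The choice of monomial ordering does not affect the verdict — as long as both bases are computed under the same ordering, their equality decides ideal equality.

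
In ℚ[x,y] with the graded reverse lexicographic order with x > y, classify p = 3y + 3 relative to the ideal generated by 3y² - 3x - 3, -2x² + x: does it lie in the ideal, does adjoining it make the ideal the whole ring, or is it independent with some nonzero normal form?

3y + 3 is independent of I; its normal form modulo I is 3y + 3.

First compute the reduced Gröbner basis of I by Buchberger's algorithm.
f_1 = 3y² - 3x - 3, LT = y².
f_2 = -2x² + x, LT = x².

S(f_1,f_2): leading monomials are coprime, so the S-polynomial reduces to 0 (Buchberger's first criterion).
Every S-polynomial of the final basis reduces to 0, so we have a Gröbner basis.
Inter-reduce: drop elements whose leading term is divisible by another's, tail-reduce, and make monic.
Reduced Gröbner basis: {x² - ½x, y² - x - 1}.
Label its elements g_1 = x² - ½x, g_2 = y² - x - 1.

Reduce p = 3y + 3 modulo G:
  leading term y: no divisor's leading term divides it; move 3y to the remainder.
  leading term 1: no divisor's leading term divides it; move 3 to the remainder.
  normal form = 3y + 3.
The normal form is nonzero, so p ∉ I. Since p minus its normal form lies in I, I + (p) = I + (r) where r = 3y + 3; decide whether this ideal is the whole ring.
Run Buchberger on G together with r (pairs among the g_i already reduce to 0 since G is a Gröbner basis):
g_1 = x² - ½x, LT = x².
g_2 = y² - x - 1, LT = y².
r = 3y + 3, LT = y.

S(g_1,g_2): leading monomials are coprime, so the S-polynomial reduces to 0 (Buchberger's first criterion).
S(g_1,r): leading monomials are coprime, so the S-polynomial reduces to 0 (Buchberger's first criterion).
S(g_2,r): lcm = y². S = -x - y - 1.
  leading term x: no divisor's leading term divides it; move -x to the remainder.
  leading term y: subtract (-⅓)·r from -y - 1 → 0
  remainder -x ≠ 0; add m_4 = -x to the basis.

S(g_1,m_4): lcm = x². S = -½x.
  leading term x: subtract (½)·m_4 from -½x → 0
  remainder 0.

S(g_2,m_4): leading monomials are coprime, so the S-polynomial reduces to 0 (Buchberger's first criterion).
S(r,m_4): leading monomials are coprime, so the S-polynomial reduces to 0 (Buchberger's first criterion).
Every S-polynomial of the final basis reduces to 0, so we have a Gröbner basis.
Inter-reduce: drop elements whose leading term is divisible by another's, tail-reduce, and make monic.
Reduced Gröbner basis: {x, y + 1}.
The reduced Gröbner basis of I + (p) is {x, y + 1} ≠ {1}, a proper ideal, so the enlarged system stays consistent: p is independent of I, with normal form 3y + 3.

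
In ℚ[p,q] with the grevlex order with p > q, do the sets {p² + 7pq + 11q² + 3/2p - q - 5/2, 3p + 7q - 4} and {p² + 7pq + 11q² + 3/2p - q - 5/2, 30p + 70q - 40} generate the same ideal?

Yes, the ideals are equal.

Two ideals are equal iff their reduced Gröbner bases coincide (the reduced basis is unique for a fixed ordering).
Buchberger on the first generating set:
f_1 = p² + 7pq + 11q² + 3/2p - q - 5/2, LT = p².
f_2 = 3p + 7q - 4, LT = p.

S(f_1,f_2): lcm = p². S = 14/3pq + 11q² + 17/6p - q - 5/2.
  leading term pq: subtract (14/9q)·f_2 from 14/3pq + 11q² + 17/6p - q - 5/2 → 1/9q² + 17/6p + 47/9q - 5/2
  leading term q²: no divisor's leading term divides it; move 1/9q² to the remainder.
  leading term p: subtract (17/18)·f_2 from 17/6p + 47/9q - 5/2 → -25/18q + 23/18
  leading term q: no divisor's leading term divides it; move -25/18q to the remainder.
  leading term 1: no divisor's leading term divides it; move 23/18 to the remainder.
  remainder 1/9q² - 25/18q + 23/18 ≠ 0; add g_3 = 1/9q² - 25/18q + 23/18 to the basis.

The other S-polynomials (S(f_1,g_3), S(f_2,g_3)) all reduce to 0 modulo the current basis, so we have a Gröbner basis.
Inter-reduce: drop elements whose leading term is divisible by another's, tail-reduce, and make monic.
Reduced Gröbner basis: {q² - 25/2q + 23/2, p + 7/3q - 4/3}.

Buchberger on the second generating set:
h_1 = p² + 7pq + 11q² + 3/2p - q - 5/2, LT = p².
h_2 = 30p + 70q - 40, LT = p.

S(h_1,h_2): lcm = p². S = 14/3pq + 11q² + 17/6p - q - 5/2.
  leading term pq: subtract (7/45q)·h_2 from 14/3pq + 11q² + 17/6p - q - 5/2 → 1/9q² + 17/6p + 47/9q - 5/2
  leading term q²: no divisor's leading term divides it; move 1/9q² to the remainder.
  leading term p: subtract (17/180)·h_2 from 17/6p + 47/9q - 5/2 → -25/18q + 23/18
  leading term q: no divisor's leading term divides it; move -25/18q to the remainder.
  leading term 1: no divisor's leading term divides it; move 23/18 to the remainder.
  remainder 1/9q² - 25/18q + 23/18 ≠ 0; add k_3 = 1/9q² - 25/18q + 23/18 to the basis.

The other S-polynomials (S(h_1,k_3), S(h_2,k_3)) all reduce to 0 modulo the current basis, so we have a Gröbner basis.
Inter-reduce: drop elements whose leading term is divisible by another's, tail-reduce, and make monic.
Reduced Gröbner basis: {q² - 25/2q + 23/2, p + 7/3q - 4/3}.

Same reduced basis, so the two generating sets span the same ideal.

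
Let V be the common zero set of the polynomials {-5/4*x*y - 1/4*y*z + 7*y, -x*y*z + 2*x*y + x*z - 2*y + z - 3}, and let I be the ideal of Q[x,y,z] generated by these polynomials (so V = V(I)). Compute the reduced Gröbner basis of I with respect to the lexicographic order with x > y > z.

f_1 = -5/4*x*y - 1/4*y*z + 7*y, LT = x*y.
f_2 = -x*y*z + 2*x*y + x*z - 2*y + z - 3, LT = x*y*z.

S(f_1,f_2): lcm = x*y*z. S = 2*x*y + x*z + 1/5*y*z**2 - 28/5*y*z - 2*y + z - 3.
  reduce S modulo (f_1, f_2):
  remainder x*z + 1/5*y*z**2 - 6*y*z + 46/5*y + z - 3 ≠ 0; add g_3 = x*z + 1/5*y*z**2 - 6*y*z + 46/5*y + z - 3 to the basis.

S(f_1,g_3): lcm = x*y*z. S = -1/5*y**2*z**2 + 6*y**2*z - 46/5*y**2 + 1/5*y*z**2 - 33/5*y*z + 3*y.
  reduce S modulo (f_1, f_2, g_3):
  remainder -1/5*y**2*z**2 + 6*y**2*z - 46/5*y**2 + 1/5*y*z**2 - 33/5*y*z + 3*y ≠ 0; add g_4 = -1/5*y**2*z**2 + 6*y**2*z - 46/5*y**2 + 1/5*y*z**2 - 33/5*y*z + 3*y to the basis.

The other S-polynomials (S(f_2,g_3), S(f_1,g_4), S(f_2,g_4), S(g_3,g_4)) all reduce to 0 modulo the current basis, so we have a Gröbner basis.
Inter-reduce: drop elements whose leading term is divisible by another's, tail-reduce, and make monic.

G = {x*y + 1/5*y*z - 28/5*y, x*z + 1/5*y*z**2 - 6*y*z + 46/5*y + z - 3, y**2*z**2 - 30*y**2*z + 46*y**2 - y*z**2 + 33*y*z - 15*y}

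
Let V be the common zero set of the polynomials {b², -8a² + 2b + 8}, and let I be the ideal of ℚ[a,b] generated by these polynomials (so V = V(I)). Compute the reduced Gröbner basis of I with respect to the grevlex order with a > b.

G = {a² - ¼b - 1, b²}

f_1 = b², LT = b².
f_2 = -8a² + 2b + 8, LT = a².

The S-polynomials (S(f_1,f_2)) all reduce to 0 modulo the current basis, so we have a Gröbner basis.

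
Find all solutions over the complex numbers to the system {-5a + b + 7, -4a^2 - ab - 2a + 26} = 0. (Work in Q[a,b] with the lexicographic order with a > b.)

{(-13/9, -128/9), (2, 3)}

Compute a lex Gröbner basis by Buchberger's algorithm.
f_1 = -5a + b + 7, LT = a.
f_2 = -4a^2 - ab - 2a + 26, LT = a^2.

S(f_1,f_2): lcm = a^2. S = -9/20ab - 19/10a + 13/2.
  leading term ab: subtract (9/100b)·f_1 from -9/20ab - 19/10a + 13/2 → -19/10a - 9/100b^2 - 63/100b + 13/2
  leading term a: subtract (19/50)·f_1 from -19/10a - 9/100b^2 - 63/100b + 13/2 → -9/100b^2 - 101/100b + 96/25
  leading term b^2: no divisor's leading term divides it; move -9/100b^2 to the remainder.
  leading term b: no divisor's leading term divides it; move -101/100b to the remainder.
  leading term 1: no divisor's leading term divides it; move 96/25 to the remainder.
  remainder -9/100b^2 - 101/100b + 96/25 ≠ 0; add h_3 = -9/100b^2 - 101/100b + 96/25 to the basis.

The other S-polynomials (S(f_1,h_3), S(f_2,h_3)) all reduce to 0 modulo the current basis, so we have a Gröbner basis.
Inter-reduce: drop elements whose leading term is divisible by another's, tail-reduce, and make monic.
Reduced Gröbner basis: {a - 1/5b - 7/5, b^2 + 101/9b - 128/3}.

The lex basis is triangular: the last element involves only b. Solving b^2 + 101/9b - 128/3 = 0 gives b ∈ {-128/9, 3}; substituting each value into the earlier elements determines the remaining variables.
  b = -128/9: the earlier basis element becomes a + 13/9 = 0, giving a = -13/9 — point (-13/9, -128/9).
  b = 3: the earlier basis element becomes a - 2 = 0, giving a = 2 — point (2, 3).
Each listed point satisfies every original equation (direct substitution).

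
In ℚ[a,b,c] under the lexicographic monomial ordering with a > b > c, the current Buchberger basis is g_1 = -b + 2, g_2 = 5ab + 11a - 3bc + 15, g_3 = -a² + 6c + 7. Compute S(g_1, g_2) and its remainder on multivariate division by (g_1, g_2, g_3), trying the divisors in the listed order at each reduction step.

S(g_1, g_2) = -21/5a + ⅗bc - 3; remainder on division = -21/5a + 6/5c - 3.

lcm(LM(g_1), LM(g_2)) = ab.
S = (lcm/LT(g_1))·g_1 − (lcm/LT(g_2))·g_2 = -21/5a + ⅗bc - 3.
Reduce S modulo (g_1, g_2, g_3) in that order:
  leading term a: no divisor's leading term divides it; move -21/5a to the remainder.
  leading term bc: subtract (-⅗c)·g_1 from ⅗bc - 3 → 6/5c - 3
  leading term c: no divisor's leading term divides it; move 6/5c to the remainder.
  leading term 1: no divisor's leading term divides it; move -3 to the remainder.
The remainder -21/5a + 6/5c - 3 is nonzero, so it would be added as the next basis element.
This is the inner loop of Buchberger's algorithm — each nonzero remainder becomes a new basis element.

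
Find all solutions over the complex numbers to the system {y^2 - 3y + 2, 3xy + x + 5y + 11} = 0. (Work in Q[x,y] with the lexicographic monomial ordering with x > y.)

Compute a lex Gröbner basis by Buchberger's algorithm.
f_1 = y^2 - 3y + 2, LT = y^2.
f_2 = 3xy + x + 5y + 11, LT = xy.

S(f_1,f_2): lcm = xy^2. S = -10/3xy + 2x - 5/3y^2 - 11/3y.
  leading term xy: subtract (-10/9)·f_2 from -10/3xy + 2x - 5/3y^2 - 11/3y → 28/9x - 5/3y^2 + 17/9y + 110/9
  leading term x: no divisor's leading term divides it; move 28/9x to the remainder.
  leading term y^2: subtract (-5/3)·f_1 from -5/3y^2 + 17/9y + 110/9 → -28/9y + 140/9
  leading term y: no divisor's leading term divides it; move -28/9y to the remainder.
  leading term 1: no divisor's leading term divides it; move 140/9 to the remainder.
  remainder 28/9x - 28/9y + 140/9 ≠ 0; add h_3 = 28/9x - 28/9y + 140/9 to the basis.

The other S-polynomials (S(f_1,h_3), S(f_2,h_3)) all reduce to 0 modulo the current basis, so we have a Gröbner basis.
Inter-reduce: drop elements whose leading term is divisible by another's, tail-reduce, and make monic.
Reduced Gröbner basis: {x - y + 5, y^2 - 3y + 2}.

Elimination: the polynomial y^2 - 3y + 2 lies in the elimination ideal for y, so y ∈ {1, 2}. For each such y, the remaining basis elements (now univariate) give the rest of the solution.
  y = 1: the earlier basis element becomes x + 4 = 0, giving x = -4 — point (-4, 1).
  y = 2: the earlier basis element becomes x + 3 = 0, giving x = -3 — point (-3, 2).
Zero-dimensionality of the ideal guarantees finitely many solutions over ℂ.

{(-4, 1), (-3, 2)}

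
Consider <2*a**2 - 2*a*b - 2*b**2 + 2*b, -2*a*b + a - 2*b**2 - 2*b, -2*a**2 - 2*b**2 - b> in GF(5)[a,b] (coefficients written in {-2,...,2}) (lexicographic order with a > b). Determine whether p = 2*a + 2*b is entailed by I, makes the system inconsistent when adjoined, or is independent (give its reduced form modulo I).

2*a + 2*b is independent of I; its normal form modulo I is -b.

First compute the reduced Gröbner basis of I by Buchberger's algorithm.
f_1 = 2*a**2 - 2*a*b - 2*b**2 + 2*b, LT = a**2.
f_2 = -2*a*b + a - 2*b**2 - 2*b, LT = a*b.
f_3 = -2*a**2 - 2*b**2 - b, LT = a**2.

S(f_1,f_2): lcm = a**2*b. S = -2*a**2 - 2*a*b**2 - a*b - b**3 + b**2.
  leading term a**2: subtract (-1)·f_1 from -2*a**2 - 2*a*b**2 - a*b - b**3 + b**2 → -2*a*b**2 + 2*a*b - b**3 - b**2 + 2*b
  leading term a*b**2: subtract (b)·f_2 from -2*a*b**2 + 2*a*b - b**3 - b**2 + 2*b → a*b + b**3 + b**2 + 2*b
  leading term a*b: subtract (2)·f_2 from a*b + b**3 + b**2 + 2*b → -2*a + b**3 + b
  leading term a: no divisor's leading term divides it; move -2*a to the remainder.
  leading term b**3: no divisor's leading term divides it; move b**3 to the remainder.
  leading term b: no divisor's leading term divides it; move b to the remainder.
  remainder -2*a + b**3 + b ≠ 0; add h_4 = -2*a + b**3 + b to the basis.

S(f_1,f_3): lcm = a**2. S = -a*b - 2*b**2 - 2*b.
  leading term a*b: subtract (-2)·f_2 from -a*b - 2*b**2 - 2*b → 2*a - b**2 - b
  leading term a: subtract (-1)·h_4 from 2*a - b**2 - b → b**3 - b**2
  leading term b**3: no divisor's leading term divides it; move b**3 to the remainder.
  leading term b**2: no divisor's leading term divides it; move -b**2 to the remainder.
  remainder b**3 - b**2 ≠ 0; add h_5 = b**3 - b**2 to the basis.

S(f_2,f_3): lcm = a**2*b. S = 2*a**2 + a*b**2 + a*b - b**3 + 2*b**2.
  leading term a**2: subtract (1)·f_1 from 2*a**2 + a*b**2 + a*b - b**3 + 2*b**2 → a*b**2 - 2*a*b - b**3 - b**2 - 2*b
  leading term a*b**2: subtract (2*b)·f_2 from a*b**2 - 2*a*b - b**3 - b**2 - 2*b → a*b - 2*b**3 - 2*b**2 - 2*b
  leading term a*b: subtract (2)·f_2 from a*b - 2*b**3 - 2*b**2 - 2*b → -2*a - 2*b**3 + 2*b**2 + 2*b
  leading term a: subtract (1)·h_4 from -2*a - 2*b**3 + 2*b**2 + 2*b → 2*b**3 + 2*b**2 + b
  leading term b**3: subtract (2)·h_5 from 2*b**3 + 2*b**2 + b → -b**2 + b
  leading term b**2: no divisor's leading term divides it; move -b**2 to the remainder.
  leading term b: no divisor's leading term divides it; move b to the remainder.
  remainder -b**2 + b ≠ 0; add h_6 = -b**2 + b to the basis.

S(f_1,h_4): lcm = a**2. S = -2*a*b**3 + 2*a*b - b**2 + b.
  leading term a*b**3: subtract (b**2)·f_2 from -2*a*b**3 + 2*a*b - b**2 + b → -a*b**2 + 2*a*b + 2*b**4 + 2*b**3 - b**2 + b
  leading term a*b**2: subtract (-2*b)·f_2 from -a*b**2 + 2*a*b + 2*b**4 + 2*b**3 - b**2 + b → -a*b + 2*b**4 - 2*b**3 + b
  leading term a*b: subtract (-2)·f_2 from -a*b + 2*b**4 - 2*b**3 + b → 2*a + 2*b**4 - 2*b**3 + b**2 + 2*b
  leading term a: subtract (-1)·h_4 from 2*a + 2*b**4 - 2*b**3 + b**2 + 2*b → 2*b**4 - b**3 + b**2 - 2*b
  leading term b**4: subtract (2*b)·h_5 from 2*b**4 - b**3 + b**2 - 2*b → b**3 + b**2 - 2*b
  leading term b**3: subtract (1)·h_5 from b**3 + b**2 - 2*b → 2*b**2 - 2*b
  leading term b**2: subtract (-2)·h_6 from 2*b**2 - 2*b → 0
  remainder 0.

S(f_2,h_4): lcm = a*b. S = 2*a - 2*b**4 - b**2 + b.
  leading term a: subtract (-1)·h_4 from 2*a - 2*b**4 - b**2 + b → -2*b**4 + b**3 - b**2 + 2*b
  leading term b**4: subtract (-2*b)·h_5 from -2*b**4 + b**3 - b**2 + 2*b → -b**3 - b**2 + 2*b
  leading term b**3: subtract (-1)·h_5 from -b**3 - b**2 + 2*b → -2*b**2 + 2*b
  leading term b**2: subtract (2)·h_6 from -2*b**2 + 2*b → 0
  remainder 0.

S(f_3,h_4): lcm = a**2. S = -2*a*b**3 - 2*a*b + b**2 - 2*b.
  leading term a*b**3: subtract (b**2)·f_2 from -2*a*b**3 - 2*a*b + b**2 - 2*b → -a*b**2 - 2*a*b + 2*b**4 + 2*b**3 + b**2 - 2*b
  leading term a*b**2: subtract (-2*b)·f_2 from -a*b**2 - 2*a*b + 2*b**4 + 2*b**3 + b**2 - 2*b → 2*b**4 - 2*b**3 + 2*b**2 - 2*b
  leading term b**4: subtract (2*b)·h_5 from 2*b**4 - 2*b**3 + 2*b**2 - 2*b → 2*b**2 - 2*b
  leading term b**2: subtract (-2)·h_6 from 2*b**2 - 2*b → 0
  remainder 0.

S(f_1,h_5): leading monomials are coprime, so the S-polynomial reduces to 0 (Buchberger's first criterion).
S(f_2,h_5): lcm = a*b**3. S = -2*a*b**2 + b**4 + b**3.
  leading term a*b**2: subtract (b)·f_2 from -2*a*b**2 + b**4 + b**3 → -a*b + b**4 - 2*b**3 + 2*b**2
  leading term a*b: subtract (-2)·f_2 from -a*b + b**4 - 2*b**3 + 2*b**2 → 2*a + b**4 - 2*b**3 - 2*b**2 + b
  leading term a: subtract (-1)·h_4 from 2*a + b**4 - 2*b**3 - 2*b**2 + b → b**4 - b**3 - 2*b**2 + 2*b
  leading term b**4: subtract (b)·h_5 from b**4 - b**3 - 2*b**2 + 2*b → -2*b**2 + 2*b
  leading term b**2: subtract (2)·h_6 from -2*b**2 + 2*b → 0
  remainder 0.

S(f_3,h_5): leading monomials are coprime, so the S-polynomial reduces to 0 (Buchberger's first criterion).
S(h_4,h_5): leading monomials are coprime, so the S-polynomial reduces to 0 (Buchberger's first criterion).
S(f_1,h_6): leading monomials are coprime, so the S-polynomial reduces to 0 (Buchberger's first criterion).
S(f_2,h_6): lcm = a*b**2. S = -2*a*b + b**3 + b**2.
  leading term a*b: subtract (1)·f_2 from -2*a*b + b**3 + b**2 → -a + b**3 - 2*b**2 + 2*b
  leading term a: subtract (-2)·h_4 from -a + b**3 - 2*b**2 + 2*b → -2*b**3 - 2*b**2 - b
  leading term b**3: subtract (-2)·h_5 from -2*b**3 - 2*b**2 - b → b**2 - b
  leading term b**2: subtract (-1)·h_6 from b**2 - b → 0
  remainder 0.

S(f_3,h_6): leading monomials are coprime, so the S-polynomial reduces to 0 (Buchberger's first criterion).
S(h_4,h_6): leading monomials are coprime, so the S-polynomial reduces to 0 (Buchberger's first criterion).
S(h_5,h_6): lcm = b**3. S = 0.
  remainder 0.

Every S-polynomial of the final basis reduces to 0, so we have a Gröbner basis.
Inter-reduce: drop elements whose leading term is divisible by another's, tail-reduce, and make monic.
Reduced Gröbner basis: {a - b, b**2 - b}.
Label its elements g_1 = a - b, g_2 = b**2 - b.

Reduce p = 2*a + 2*b modulo G:
  leading term a: subtract (2)·g_1 from 2*a + 2*b → -b
  leading term b: no divisor's leading term divides it; move -b to the remainder.
  normal form = -b.
The normal form is nonzero, so p ∉ I. Since p minus its normal form lies in I, I + (p) = I + (r) where r = -b; decide whether this ideal is the whole ring.
Run Buchberger on G together with r (pairs among the g_i already reduce to 0 since G is a Gröbner basis):
g_1 = a - b, LT = a.
g_2 = b**2 - b, LT = b**2.
r = -b, LT = b.

S(g_1,g_2): leading monomials are coprime, so the S-polynomial reduces to 0 (Buchberger's first criterion).
S(g_1,r): leading monomials are coprime, so the S-polynomial reduces to 0 (Buchberger's first criterion).
S(g_2,r): lcm = b**2. S = -b.
  leading term b: subtract (1)·r from -b → 0
  remainder 0.

Every S-polynomial of the final basis reduces to 0, so we have a Gröbner basis.
Inter-reduce: drop elements whose leading term is divisible by another's, tail-reduce, and make monic.
Reduced Gröbner basis: {a, b}.
The reduced Gröbner basis of I + (p) is {a, b} ≠ {1}, a proper ideal, so the enlarged system stays consistent: p is independent of I, with normal form -b.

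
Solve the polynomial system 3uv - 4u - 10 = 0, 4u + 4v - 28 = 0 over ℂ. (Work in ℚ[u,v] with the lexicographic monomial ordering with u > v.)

Compute a lex Gröbner basis by Buchberger's algorithm.
f_1 = 3uv - 4u - 10, LT = uv.
f_2 = 4u + 4v - 28, LT = u.

S(f_1,f_2): lcm = uv. S = -4/3u - v² + 7v - 10/3.
  leading term u: subtract (-⅓)·f_2 from -4/3u - v² + 7v - 10/3 → -v² + 25/3v - 38/3
  leading term v²: no divisor's leading term divides it; move -v² to the remainder.
  leading term v: no divisor's leading term divides it; move 25/3v to the remainder.
  leading term 1: no divisor's leading term divides it; move -38/3 to the remainder.
  remainder -v² + 25/3v - 38/3 ≠ 0; add h_3 = -v² + 25/3v - 38/3 to the basis.

The other S-polynomials (S(f_1,h_3), S(f_2,h_3)) all reduce to 0 modulo the current basis, so we have a Gröbner basis.
Inter-reduce: drop elements whose leading term is divisible by another's, tail-reduce, and make monic.
Reduced Gröbner basis: {u + v - 7, v² - 25/3v + 38/3}.

Elimination: the polynomial v² - 25/3v + 38/3 lies in the elimination ideal for v, so v ∈ {2, 19/3}. For each such v, the remaining basis elements (now univariate) give the rest of the solution.
  v = 2: the earlier basis element becomes u - 5 = 0, giving u = 5 — point (5, 2).
  v = 19/3: the earlier basis element becomes u - ⅔ = 0, giving u = 2/3 — point (2/3, 19/3).

{(5, 2), (2/3, 19/3)}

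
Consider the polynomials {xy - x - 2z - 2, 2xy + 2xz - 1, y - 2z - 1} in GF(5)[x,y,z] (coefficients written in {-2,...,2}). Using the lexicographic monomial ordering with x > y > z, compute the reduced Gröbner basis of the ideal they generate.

f_1 = xy - x - 2z - 2, LT = xy.
f_2 = 2xy + 2xz - 1, LT = xy.
f_3 = y - 2z - 1, LT = y.

S(f_1,f_2): lcm = xy. S = -xz - x - 2z + 1.
  reduce S modulo (f_1, f_2, f_3):
  remainder -xz - x - 2z + 1 ≠ 0; add g_4 = -xz - x - 2z + 1 to the basis.

S(f_1,f_3): lcm = xy. S = 2xz - 2z - 2.
  reduce S modulo (f_1, f_2, f_3, g_4):
  remainder -2x - z ≠ 0; add g_5 = -2x - z to the basis.

S(f_1,g_4): lcm = xyz. S = -xy - xz - 2yz + y - 2z^2 - 2z.
  reduce S modulo (f_1, f_2, f_3, g_4, g_5):
  remainder -z^2 - 2z - 2 ≠ 0; add g_6 = -z^2 - 2z - 2 to the basis.

The other S-polynomials (S(f_2,f_3), S(f_2,g_4), S(f_3,g_4), S(f_1,g_5), S(f_2,g_5), S(f_3,g_5), S(g_4,g_5), S(f_1,g_6), S(f_2,g_6), S(f_3,g_6), S(g_4,g_6), S(g_5,g_6)) all reduce to 0 modulo the current basis, so we have a Gröbner basis.
Inter-reduce: drop elements whose leading term is divisible by another's, tail-reduce, and make monic.

G = {x - 2z, y - 2z - 1, z^2 + 2z + 2}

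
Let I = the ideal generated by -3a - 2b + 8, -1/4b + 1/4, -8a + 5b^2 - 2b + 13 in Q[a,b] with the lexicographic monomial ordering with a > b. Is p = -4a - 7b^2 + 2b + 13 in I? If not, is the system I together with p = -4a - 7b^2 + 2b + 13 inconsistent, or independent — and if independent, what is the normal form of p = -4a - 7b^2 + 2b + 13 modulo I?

-4a - 7b^2 + 2b + 13 lies in I (it reduces to 0).

First compute the reduced Gröbner basis of I by Buchberger's algorithm.
f_1 = -3a - 2b + 8, LT = a.
f_2 = -1/4b + 1/4, LT = b.
f_3 = -8a + 5b^2 - 2b + 13, LT = a.

The S-polynomials (S(f_1,f_2), S(f_1,f_3), S(f_2,f_3)) all reduce to 0 modulo the current basis, so we have a Gröbner basis.
Inter-reduce: drop elements whose leading term is divisible by another's, tail-reduce, and make monic.
Reduced Gröbner basis: {a - 2, b - 1}.
Label its elements g_1 = a - 2, g_2 = b - 1.

Reduce p = -4a - 7b^2 + 2b + 13 modulo G:
  leading term a: subtract (-4)·g_1 from -4a - 7b^2 + 2b + 13 → -7b^2 + 2b + 5
  leading term b^2: subtract (-7b)·g_2 from -7b^2 + 2b + 5 → -5b + 5
  leading term b: subtract (-5)·g_2 from -5b + 5 → 0
  normal form = 0.
Since the normal form is 0, p ∈ I.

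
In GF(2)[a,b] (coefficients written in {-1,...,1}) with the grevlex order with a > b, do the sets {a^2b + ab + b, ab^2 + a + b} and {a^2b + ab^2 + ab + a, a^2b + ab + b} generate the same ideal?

Yes, the ideals are equal.

For a fixed monomial order, each ideal has a unique reduced Gröbner basis; comparing bases decides equality.
Buchberger on the first generating set:
f_1 = a^2b + ab + b, LT = a^2b.
f_2 = ab^2 + a + b, LT = ab^2.

S(f_1,f_2): lcm = a^2b^2. S = ab^2 + a^2 + ab + b^2.
  leading term ab^2: subtract (1)·f_2 from ab^2 + a^2 + ab + b^2 → a^2 + ab + b^2 + a + b
  leading term a^2: no divisor's leading term divides it; move a^2 to the remainder.
  leading term ab: no divisor's leading term divides it; move ab to the remainder.
  leading term b^2: no divisor's leading term divides it; move b^2 to the remainder.
  leading term a: no divisor's leading term divides it; move a to the remainder.
  leading term b: no divisor's leading term divides it; move b to the remainder.
  remainder a^2 + ab + b^2 + a + b ≠ 0; add g_3 = a^2 + ab + b^2 + a + b to the basis.

S(f_1,g_3): lcm = a^2b. S = ab^2 + b^3 + b^2 + b.
  leading term ab^2: subtract (1)·f_2 from ab^2 + b^3 + b^2 + b → b^3 + b^2 + a
  leading term b^3: no divisor's leading term divides it; move b^3 to the remainder.
  leading term b^2: no divisor's leading term divides it; move b^2 to the remainder.
  leading term a: no divisor's leading term divides it; move a to the remainder.
  remainder b^3 + b^2 + a ≠ 0; add g_4 = b^3 + b^2 + a to the basis.

The other S-polynomials (S(f_2,g_3), S(f_1,g_4), S(f_2,g_4), S(g_3,g_4)) all reduce to 0 modulo the current basis, so we have a Gröbner basis.
Inter-reduce: drop elements whose leading term is divisible by another's, tail-reduce, and make monic.
Reduced Gröbner basis: {ab^2 + a + b, b^3 + b^2 + a, a^2 + ab + b^2 + a + b}.

Buchberger on the second generating set:
h_1 = a^2b + ab^2 + ab + a, LT = a^2b.
h_2 = a^2b + ab + b, LT = a^2b.

S(h_1,h_2): lcm = a^2b. S = ab^2 + a + b.
  leading term ab^2: no divisor's leading term divides it; move ab^2 to the remainder.
  leading term a: no divisor's leading term divides it; move a to the remainder.
  leading term b: no divisor's leading term divides it; move b to the remainder.
  remainder ab^2 + a + b ≠ 0; add k_3 = ab^2 + a + b to the basis.

S(h_1,k_3): lcm = a^2b^2. S = ab^3 + ab^2 + a^2.
  leading term ab^3: subtract (b)·k_3 from ab^3 + ab^2 + a^2 → ab^2 + a^2 + ab + b^2
  leading term ab^2: subtract (1)·k_3 from ab^2 + a^2 + ab + b^2 → a^2 + ab + b^2 + a + b
  leading term a^2: no divisor's leading term divides it; move a^2 to the remainder.
  leading term ab: no divisor's leading term divides it; move ab to the remainder.
  leading term b^2: no divisor's leading term divides it; move b^2 to the remainder.
  leading term a: no divisor's leading term divides it; move a to the remainder.
  leading term b: no divisor's leading term divides it; move b to the remainder.
  remainder a^2 + ab + b^2 + a + b ≠ 0; add k_4 = a^2 + ab + b^2 + a + b to the basis.

S(h_1,k_4): lcm = a^2b. S = b^3 + b^2 + a.
  leading term b^3: no divisor's leading term divides it; move b^3 to the remainder.
  leading term b^2: no divisor's leading term divides it; move b^2 to the remainder.
  leading term a: no divisor's leading term divides it; move a to the remainder.
  remainder b^3 + b^2 + a ≠ 0; add k_5 = b^3 + b^2 + a to the basis.

The other S-polynomials (S(h_2,k_3), S(h_2,k_4), S(k_3,k_4), S(h_1,k_5), S(h_2,k_5), S(k_3,k_5), S(k_4,k_5)) all reduce to 0 modulo the current basis, so we have a Gröbner basis.
Inter-reduce: drop elements whose leading term is divisible by another's, tail-reduce, and make monic.
Reduced Gröbner basis: {ab^2 + a + b, b^3 + b^2 + a, a^2 + ab + b^2 + a + b}.

These coincide, so the ideals are equal.
The same test decides containment: I ⊆ J iff every generator of I reduces to 0 modulo a Gröbner basis of J.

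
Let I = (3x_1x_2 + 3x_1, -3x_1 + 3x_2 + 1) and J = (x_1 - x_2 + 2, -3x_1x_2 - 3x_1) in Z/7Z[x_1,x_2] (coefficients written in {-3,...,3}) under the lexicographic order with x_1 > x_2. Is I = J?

Yes, the ideals are equal.

Since reduced Gröbner bases are canonical representatives of ideals under a given ordering, it suffices to compute and compare them.
Buchberger on the first generating set:
f_1 = 3x_1x_2 + 3x_1, LT = x_1x_2.
f_2 = -3x_1 + 3x_2 + 1, LT = x_1.

S(f_1,f_2): lcm = x_1x_2. S = x_1 + x_2^2 - 2x_2.
  reduce S modulo (f_1, f_2):
  remainder x_2^2 - x_2 - 2 ≠ 0; add g_3 = x_2^2 - x_2 - 2 to the basis.

The other S-polynomials (S(f_1,g_3), S(f_2,g_3)) all reduce to 0 modulo the current basis, so we have a Gröbner basis.
Inter-reduce: drop elements whose leading term is divisible by another's, tail-reduce, and make monic.
Reduced Gröbner basis: {x_1 - x_2 + 2, x_2^2 - x_2 - 2}.

Buchberger on the second generating set:
h_1 = x_1 - x_2 + 2, LT = x_1.
h_2 = -3x_1x_2 - 3x_1, LT = x_1x_2.

S(h_1,h_2): lcm = x_1x_2. S = -x_1 - x_2^2 + 2x_2.
  reduce S modulo (h_1, h_2):
  remainder -x_2^2 + x_2 + 2 ≠ 0; add k_3 = -x_2^2 + x_2 + 2 to the basis.

The other S-polynomials (S(h_1,k_3), S(h_2,k_3)) all reduce to 0 modulo the current basis, so we have a Gröbner basis.
Inter-reduce: drop elements whose leading term is divisible by another's, tail-reduce, and make monic.
Reduced Gröbner basis: {x_1 - x_2 + 2, x_2^2 - x_2 - 2}.

Same reduced basis, so the two generating sets span the same ideal.
The choice of monomial ordering does not affect the verdict — as long as both bases are computed under the same ordering, their equality decides ideal equality.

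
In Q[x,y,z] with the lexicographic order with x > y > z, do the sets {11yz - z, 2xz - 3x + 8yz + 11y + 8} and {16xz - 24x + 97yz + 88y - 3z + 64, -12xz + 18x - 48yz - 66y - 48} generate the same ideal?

Yes, the ideals are equal.

For a fixed monomial order, each ideal has a unique reduced Gröbner basis; comparing bases decides equality.
Buchberger on the first generating set:
f_1 = 11yz - z, LT = yz.
f_2 = 2xz - 3x + 8yz + 11y + 8, LT = xz.

S(f_1,f_2): lcm = xyz. S = 3/2xy - 1/11xz - 4y^2z - 11/2y^2 - 4y.
  leading term xy: no divisor's leading term divides it; move 3/2xy to the remainder.
  leading term xz: subtract (-1/22)·f_2 from -1/11xz - 4y^2z - 11/2y^2 - 4y → -3/22x - 4y^2z - 11/2y^2 + 4/11yz - 7/2y + 4/11
  leading term x: no divisor's leading term divides it; move -3/22x to the remainder.
  leading term y^2z: subtract (-4/11y)·f_1 from -4y^2z - 11/2y^2 + 4/11yz - 7/2y + 4/11 → -11/2y^2 - 7/2y + 4/11
  leading term y^2: no divisor's leading term divides it; move -11/2y^2 to the remainder.
  leading term y: no divisor's leading term divides it; move -7/2y to the remainder.
  leading term 1: no divisor's leading term divides it; move 4/11 to the remainder.
  remainder 3/2xy - 3/22x - 11/2y^2 - 7/2y + 4/11 ≠ 0; add g_3 = 3/2xy - 3/22x - 11/2y^2 - 7/2y + 4/11 to the basis.

The other S-polynomials (S(f_1,g_3), S(f_2,g_3)) all reduce to 0 modulo the current basis, so we have a Gröbner basis.
Inter-reduce: drop elements whose leading term is divisible by another's, tail-reduce, and make monic.
Reduced Gröbner basis: {xy - 1/11x - 11/3y^2 - 7/3y + 8/33, xz - 3/2x + 11/2y + 4/11z + 4, yz - 1/11z}.

Buchberger on the second generating set:
h_1 = 16xz - 24x + 97yz + 88y - 3z + 64, LT = xz.
h_2 = -12xz + 18x - 48yz - 66y - 48, LT = xz.

S(h_1,h_2): lcm = xz. S = 33/16yz - 3/16z.
  leading term yz: no divisor's leading term divides it; move 33/16yz to the remainder.
  leading term z: no divisor's leading term divides it; move -3/16z to the remainder.
  remainder 33/16yz - 3/16z ≠ 0; add k_3 = 33/16yz - 3/16z to the basis.

S(h_1,k_3): lcm = xyz. S = -3/2xy + 1/11xz + 97/16y^2z + 11/2y^2 - 3/16yz + 4y.
  leading term xy: no divisor's leading term divides it; move -3/2xy to the remainder.
  leading term xz: subtract (1/176)·h_1 from 1/11xz + 97/16y^2z + 11/2y^2 - 3/16yz + 4y → 3/22x + 97/16y^2z + 11/2y^2 - 65/88yz + 7/2y + 3/176z - 4/11
  leading term x: no divisor's leading term divides it; move 3/22x to the remainder.
  leading term y^2z: subtract (97/33y)·k_3 from 97/16y^2z + 11/2y^2 - 65/88yz + 7/2y + 3/176z - 4/11 → 11/2y^2 - 3/16yz + 7/2y + 3/176z - 4/11
  leading term y^2: no divisor's leading term divides it; move 11/2y^2 to the remainder.
  leading term yz: subtract (-1/11)·k_3 from -3/16yz + 7/2y + 3/176z - 4/11 → 7/2y - 4/11
  leading term y: no divisor's leading term divides it; move 7/2y to the remainder.
  leading term 1: no divisor's leading term divides it; move -4/11 to the remainder.
  remainder -3/2xy + 3/22x + 11/2y^2 + 7/2y - 4/11 ≠ 0; add k_4 = -3/2xy + 3/22x + 11/2y^2 + 7/2y - 4/11 to the basis.

The other S-polynomials (S(h_2,k_3), S(h_1,k_4), S(h_2,k_4), S(k_3,k_4)) all reduce to 0 modulo the current basis, so we have a Gröbner basis.
Inter-reduce: drop elements whose leading term is divisible by another's, tail-reduce, and make monic.
Reduced Gröbner basis: {xy - 1/11x - 11/3y^2 - 7/3y + 8/33, xz - 3/2x + 11/2y + 4/11z + 4, yz - 1/11z}.

Same reduced basis, so the two generating sets span the same ideal.
The same test decides containment: I ⊆ J iff every generator of I reduces to 0 modulo a Gröbner basis of J.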